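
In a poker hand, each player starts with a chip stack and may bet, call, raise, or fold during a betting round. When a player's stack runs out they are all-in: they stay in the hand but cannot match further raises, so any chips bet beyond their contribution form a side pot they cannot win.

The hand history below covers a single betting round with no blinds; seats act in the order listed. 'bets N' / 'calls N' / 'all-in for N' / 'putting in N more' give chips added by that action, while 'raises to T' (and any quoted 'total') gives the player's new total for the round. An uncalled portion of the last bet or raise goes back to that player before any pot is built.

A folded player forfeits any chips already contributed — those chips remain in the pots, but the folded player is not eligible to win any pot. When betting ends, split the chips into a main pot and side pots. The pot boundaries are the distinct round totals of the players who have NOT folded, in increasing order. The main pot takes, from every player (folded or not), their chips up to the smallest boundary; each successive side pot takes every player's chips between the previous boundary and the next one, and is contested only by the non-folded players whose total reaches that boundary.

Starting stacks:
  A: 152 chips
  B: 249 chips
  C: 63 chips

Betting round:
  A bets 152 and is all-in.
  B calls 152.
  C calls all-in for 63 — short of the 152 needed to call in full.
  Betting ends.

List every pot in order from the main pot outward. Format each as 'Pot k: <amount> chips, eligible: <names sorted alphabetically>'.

Contributions: A=152, B=152, C=63
Pot levels (distinct totals of non-folded players): 63, 152
Layer 1-63: 63 each from A, B, C = 63*3 = 189 chips; eligible A, B, C
Layer 64-152: 89 each from A, B = 89*2 = 178 chips; eligible A, B

Pot 1: 189 chips, eligible: A, B, C
Pot 2: 178 chips, eligible: A, B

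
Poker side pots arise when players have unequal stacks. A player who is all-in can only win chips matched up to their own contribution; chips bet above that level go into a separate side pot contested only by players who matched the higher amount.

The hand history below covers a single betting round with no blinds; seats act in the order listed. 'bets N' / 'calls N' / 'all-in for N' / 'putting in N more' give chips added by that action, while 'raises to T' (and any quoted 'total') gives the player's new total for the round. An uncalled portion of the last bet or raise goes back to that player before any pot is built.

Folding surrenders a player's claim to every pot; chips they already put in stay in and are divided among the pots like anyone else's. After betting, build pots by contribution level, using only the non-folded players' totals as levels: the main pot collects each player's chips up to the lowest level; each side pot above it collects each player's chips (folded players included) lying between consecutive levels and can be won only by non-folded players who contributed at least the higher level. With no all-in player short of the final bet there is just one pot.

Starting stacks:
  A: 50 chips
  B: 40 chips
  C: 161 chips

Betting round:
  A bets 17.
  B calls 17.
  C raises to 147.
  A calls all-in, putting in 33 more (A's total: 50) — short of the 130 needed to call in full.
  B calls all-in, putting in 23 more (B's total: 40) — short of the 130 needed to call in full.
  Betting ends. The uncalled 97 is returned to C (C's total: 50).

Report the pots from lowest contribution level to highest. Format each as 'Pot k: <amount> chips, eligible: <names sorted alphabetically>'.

Pot 1: 120 chips, eligible: A, B, C
Pot 2: 20 chips, eligible: A, C

Derivation:
Contributions (after 97 returned to C): A=50, B=40, C=50
Pot levels (distinct totals of non-folded players): 40, 50
Layer 1-40: 40 each from A, B, C = 40*3 = 120 chips; eligible A, B, C
Layer 41-50: 10 each from A, C = 10*2 = 20 chips; eligible A, C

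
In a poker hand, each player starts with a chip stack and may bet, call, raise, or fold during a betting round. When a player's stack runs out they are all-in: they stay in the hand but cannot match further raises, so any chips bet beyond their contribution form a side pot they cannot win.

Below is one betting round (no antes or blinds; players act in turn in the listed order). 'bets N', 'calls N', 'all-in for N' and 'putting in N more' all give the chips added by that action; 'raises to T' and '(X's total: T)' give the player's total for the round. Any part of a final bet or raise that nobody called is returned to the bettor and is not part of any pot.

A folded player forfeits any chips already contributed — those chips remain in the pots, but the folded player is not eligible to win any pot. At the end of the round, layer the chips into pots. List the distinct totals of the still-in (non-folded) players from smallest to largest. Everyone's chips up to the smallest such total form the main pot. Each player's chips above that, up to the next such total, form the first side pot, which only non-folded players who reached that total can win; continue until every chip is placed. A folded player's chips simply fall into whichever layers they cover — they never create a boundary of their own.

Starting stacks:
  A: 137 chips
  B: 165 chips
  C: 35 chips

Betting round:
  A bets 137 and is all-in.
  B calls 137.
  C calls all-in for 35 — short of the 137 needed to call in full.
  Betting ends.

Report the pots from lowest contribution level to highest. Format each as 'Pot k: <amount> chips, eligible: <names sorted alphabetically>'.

Pot 1: 105 chips, eligible: A, B, C
Pot 2: 204 chips, eligible: A, B

Derivation:
Contributions: A=137, B=137, C=35
Pot levels (distinct totals of non-folded players): 35, 137
Layer 1-35: 35 each from A, B, C = 35*3 = 105 chips; eligible A, B, C
Layer 36-137: 102 each from A, B = 102*2 = 204 chips; eligible A, B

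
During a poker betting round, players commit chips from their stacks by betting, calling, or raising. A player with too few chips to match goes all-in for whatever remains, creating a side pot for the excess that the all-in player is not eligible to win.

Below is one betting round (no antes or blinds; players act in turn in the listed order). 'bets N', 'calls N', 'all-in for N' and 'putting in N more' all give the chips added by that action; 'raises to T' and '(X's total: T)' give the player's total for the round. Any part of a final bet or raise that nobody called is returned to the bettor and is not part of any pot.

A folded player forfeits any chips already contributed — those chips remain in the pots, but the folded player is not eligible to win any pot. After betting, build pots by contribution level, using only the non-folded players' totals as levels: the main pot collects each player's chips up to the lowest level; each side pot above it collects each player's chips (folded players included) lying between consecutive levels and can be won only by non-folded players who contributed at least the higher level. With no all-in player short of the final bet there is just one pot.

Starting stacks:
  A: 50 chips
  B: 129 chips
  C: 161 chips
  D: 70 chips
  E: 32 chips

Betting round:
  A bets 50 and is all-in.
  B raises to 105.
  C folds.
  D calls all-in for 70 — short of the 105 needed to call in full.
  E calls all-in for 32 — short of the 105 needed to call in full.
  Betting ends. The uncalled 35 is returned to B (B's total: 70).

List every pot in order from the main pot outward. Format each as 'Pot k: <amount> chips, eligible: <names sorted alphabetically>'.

Pot 1: 128 chips, eligible: A, B, D, E
Pot 2: 54 chips, eligible: A, B, D
Pot 3: 40 chips, eligible: B, D

Derivation:
Contributions (after 35 returned to B): A=50, B=70, D=70, E=32
Folded: C
Pot levels (distinct totals of non-folded players): 32, 50, 70
Layer 1-32: 32 each from A, B, D, E = 32*4 = 128 chips; eligible A, B, D, E
Layer 33-50: 18 each from A, B, D = 18*3 = 54 chips; eligible A, B, D
Layer 51-70: 20 each from B, D = 20*2 = 40 chips; eligible B, D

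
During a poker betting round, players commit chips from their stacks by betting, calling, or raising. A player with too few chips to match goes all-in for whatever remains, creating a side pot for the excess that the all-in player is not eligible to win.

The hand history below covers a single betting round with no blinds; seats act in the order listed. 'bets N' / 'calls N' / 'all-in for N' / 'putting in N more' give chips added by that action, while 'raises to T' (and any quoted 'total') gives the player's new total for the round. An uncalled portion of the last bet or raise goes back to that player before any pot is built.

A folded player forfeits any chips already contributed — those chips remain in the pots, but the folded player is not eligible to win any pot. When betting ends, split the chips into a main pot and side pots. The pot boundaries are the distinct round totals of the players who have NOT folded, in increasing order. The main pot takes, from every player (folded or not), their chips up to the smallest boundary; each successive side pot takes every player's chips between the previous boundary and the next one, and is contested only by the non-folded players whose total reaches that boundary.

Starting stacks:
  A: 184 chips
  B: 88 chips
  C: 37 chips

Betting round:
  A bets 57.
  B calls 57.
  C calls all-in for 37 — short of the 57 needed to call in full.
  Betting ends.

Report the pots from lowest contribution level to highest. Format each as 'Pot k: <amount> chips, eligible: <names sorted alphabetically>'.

Contributions: A=57, B=57, C=37
Pot levels (distinct totals of non-folded players): 37, 57
Layer 1-37: 37 each from A, B, C = 37*3 = 111 chips; eligible A, B, C
Layer 38-57: 20 each from A, B = 20*2 = 40 chips; eligible A, B

Pot 1: 111 chips, eligible: A, B, C
Pot 2: 40 chips, eligible: A, B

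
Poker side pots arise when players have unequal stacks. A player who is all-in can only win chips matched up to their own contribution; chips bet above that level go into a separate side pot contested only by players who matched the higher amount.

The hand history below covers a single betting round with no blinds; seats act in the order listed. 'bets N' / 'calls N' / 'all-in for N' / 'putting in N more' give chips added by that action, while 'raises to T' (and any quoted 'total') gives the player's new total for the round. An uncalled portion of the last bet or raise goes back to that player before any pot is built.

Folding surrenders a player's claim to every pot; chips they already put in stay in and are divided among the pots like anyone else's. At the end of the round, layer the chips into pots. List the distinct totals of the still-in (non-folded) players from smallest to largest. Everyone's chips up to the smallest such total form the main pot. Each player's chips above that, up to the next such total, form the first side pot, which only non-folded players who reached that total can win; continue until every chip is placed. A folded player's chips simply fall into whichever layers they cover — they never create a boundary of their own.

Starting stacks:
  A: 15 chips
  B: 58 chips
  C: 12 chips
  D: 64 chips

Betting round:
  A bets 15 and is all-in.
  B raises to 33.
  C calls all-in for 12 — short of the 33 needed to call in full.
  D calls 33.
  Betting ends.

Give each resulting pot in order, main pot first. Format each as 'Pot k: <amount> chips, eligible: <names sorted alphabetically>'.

Pot 1: 48 chips, eligible: A, B, C, D
Pot 2: 9 chips, eligible: A, B, D
Pot 3: 36 chips, eligible: B, D

Derivation:
Contributions: A=15, B=33, C=12, D=33
Pot levels (distinct totals of non-folded players): 12, 15, 33
Layer 1-12: 12 each from A, B, C, D = 12*4 = 48 chips; eligible A, B, C, D
Layer 13-15: 3 each from A, B, D = 3*3 = 9 chips; eligible A, B, D
Layer 16-33: 18 each from B, D = 18*2 = 36 chips; eligible B, D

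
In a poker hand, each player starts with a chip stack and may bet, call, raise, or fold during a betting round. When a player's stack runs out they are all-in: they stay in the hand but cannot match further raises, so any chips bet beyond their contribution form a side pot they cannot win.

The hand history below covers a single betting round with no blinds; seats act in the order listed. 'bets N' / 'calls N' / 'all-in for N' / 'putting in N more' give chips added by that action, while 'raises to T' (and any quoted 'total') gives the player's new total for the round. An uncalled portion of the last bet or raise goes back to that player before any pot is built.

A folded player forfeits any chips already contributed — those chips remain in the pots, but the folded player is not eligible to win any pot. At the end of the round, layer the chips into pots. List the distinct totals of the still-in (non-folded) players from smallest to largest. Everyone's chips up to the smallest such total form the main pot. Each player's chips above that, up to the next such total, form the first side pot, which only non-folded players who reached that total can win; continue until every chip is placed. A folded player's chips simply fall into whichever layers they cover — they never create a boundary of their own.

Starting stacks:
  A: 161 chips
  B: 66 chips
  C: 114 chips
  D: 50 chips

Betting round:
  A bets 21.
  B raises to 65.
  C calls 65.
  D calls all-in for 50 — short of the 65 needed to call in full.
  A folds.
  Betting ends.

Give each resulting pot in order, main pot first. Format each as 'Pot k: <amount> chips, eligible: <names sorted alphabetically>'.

Pot 1: 171 chips, eligible: B, C, D
Pot 2: 30 chips, eligible: B, C

Derivation:
Contributions: A=21, B=65, C=65, D=50
Folded: A
Pot levels (distinct totals of non-folded players): 50, 65
Layer 1-50: A 21 + B 50 + C 50 + D 50 = 171 chips; eligible B, C, D
Layer 51-65: 15 each from B, C = 15*2 = 30 chips; eligible B, C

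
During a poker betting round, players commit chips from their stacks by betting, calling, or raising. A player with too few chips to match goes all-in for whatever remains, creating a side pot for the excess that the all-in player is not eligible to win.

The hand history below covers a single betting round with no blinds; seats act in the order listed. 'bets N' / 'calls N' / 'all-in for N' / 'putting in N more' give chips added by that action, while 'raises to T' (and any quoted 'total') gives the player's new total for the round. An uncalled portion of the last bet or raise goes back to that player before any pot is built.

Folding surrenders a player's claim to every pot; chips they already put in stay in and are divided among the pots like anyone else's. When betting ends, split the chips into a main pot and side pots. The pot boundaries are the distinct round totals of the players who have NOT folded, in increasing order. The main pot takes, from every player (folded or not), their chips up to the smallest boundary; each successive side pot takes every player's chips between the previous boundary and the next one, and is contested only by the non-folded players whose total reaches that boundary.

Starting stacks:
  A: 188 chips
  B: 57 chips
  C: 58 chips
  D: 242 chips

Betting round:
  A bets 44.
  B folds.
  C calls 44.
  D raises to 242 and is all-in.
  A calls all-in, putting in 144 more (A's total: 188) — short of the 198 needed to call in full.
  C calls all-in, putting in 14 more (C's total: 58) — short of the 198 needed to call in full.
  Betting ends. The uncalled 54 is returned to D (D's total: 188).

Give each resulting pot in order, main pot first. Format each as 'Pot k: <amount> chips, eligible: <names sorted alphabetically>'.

Contributions (after 54 returned to D): A=188, C=58, D=188
Folded: B
Pot levels (distinct totals of non-folded players): 58, 188
Layer 1-58: 58 each from A, C, D = 58*3 = 174 chips; eligible A, C, D
Layer 59-188: 130 each from A, D = 130*2 = 260 chips; eligible A, D

Pot 1: 174 chips, eligible: A, C, D
Pot 2: 260 chips, eligible: A, D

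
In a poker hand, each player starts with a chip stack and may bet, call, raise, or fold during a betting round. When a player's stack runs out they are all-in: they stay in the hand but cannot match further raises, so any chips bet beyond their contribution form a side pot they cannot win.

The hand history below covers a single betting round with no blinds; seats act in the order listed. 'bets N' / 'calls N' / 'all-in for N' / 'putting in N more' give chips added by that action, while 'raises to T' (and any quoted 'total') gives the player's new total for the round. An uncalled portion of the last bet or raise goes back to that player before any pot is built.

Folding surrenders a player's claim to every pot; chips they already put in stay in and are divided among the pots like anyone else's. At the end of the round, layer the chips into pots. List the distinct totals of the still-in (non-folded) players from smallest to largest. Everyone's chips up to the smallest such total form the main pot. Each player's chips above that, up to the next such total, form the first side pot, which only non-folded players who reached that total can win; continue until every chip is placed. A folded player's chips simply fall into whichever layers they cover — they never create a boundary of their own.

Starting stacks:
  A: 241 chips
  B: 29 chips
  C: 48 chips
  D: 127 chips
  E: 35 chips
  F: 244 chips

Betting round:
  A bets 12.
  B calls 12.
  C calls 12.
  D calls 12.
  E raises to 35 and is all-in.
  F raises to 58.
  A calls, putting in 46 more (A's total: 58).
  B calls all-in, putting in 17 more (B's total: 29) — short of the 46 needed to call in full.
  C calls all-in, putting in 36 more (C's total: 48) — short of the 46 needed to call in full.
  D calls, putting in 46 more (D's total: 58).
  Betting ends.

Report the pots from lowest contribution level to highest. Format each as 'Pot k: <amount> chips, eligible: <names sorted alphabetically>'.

Contributions: A=58, B=29, C=48, D=58, E=35, F=58
Pot levels (distinct totals of non-folded players): 29, 35, 48, 58
Layer 1-29: 29 each from A, B, C, D, E, F = 29*6 = 174 chips; eligible A, B, C, D, E, F
Layer 30-35: 6 each from A, C, D, E, F = 6*5 = 30 chips; eligible A, C, D, E, F
Layer 36-48: 13 each from A, C, D, F = 13*4 = 52 chips; eligible A, C, D, F
Layer 49-58: 10 each from A, D, F = 10*3 = 30 chips; eligible A, D, F

Pot 1: 174 chips, eligible: A, B, C, D, E, F
Pot 2: 30 chips, eligible: A, C, D, E, F
Pot 3: 52 chips, eligible: A, C, D, F
Pot 4: 30 chips, eligible: A, D, F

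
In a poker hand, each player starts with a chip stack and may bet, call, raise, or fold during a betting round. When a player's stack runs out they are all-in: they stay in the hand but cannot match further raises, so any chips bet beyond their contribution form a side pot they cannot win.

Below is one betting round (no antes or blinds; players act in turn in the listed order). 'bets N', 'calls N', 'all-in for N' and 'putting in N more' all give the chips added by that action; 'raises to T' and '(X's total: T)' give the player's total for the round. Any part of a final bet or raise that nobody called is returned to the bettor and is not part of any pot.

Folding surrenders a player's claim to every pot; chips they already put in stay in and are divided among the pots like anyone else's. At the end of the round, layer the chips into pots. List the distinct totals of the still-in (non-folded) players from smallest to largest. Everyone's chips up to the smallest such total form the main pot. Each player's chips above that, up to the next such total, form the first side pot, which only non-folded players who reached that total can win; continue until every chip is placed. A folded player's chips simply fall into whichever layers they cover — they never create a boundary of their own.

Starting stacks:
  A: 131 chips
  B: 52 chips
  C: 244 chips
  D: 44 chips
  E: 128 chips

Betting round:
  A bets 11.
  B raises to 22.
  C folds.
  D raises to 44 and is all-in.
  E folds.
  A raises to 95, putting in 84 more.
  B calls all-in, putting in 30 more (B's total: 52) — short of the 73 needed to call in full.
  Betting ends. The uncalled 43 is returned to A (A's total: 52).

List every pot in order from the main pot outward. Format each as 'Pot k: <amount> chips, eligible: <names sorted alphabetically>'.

Contributions (after 43 returned to A): A=52, B=52, D=44
Folded: C, E
Pot levels (distinct totals of non-folded players): 44, 52
Layer 1-44: 44 each from A, B, D = 44*3 = 132 chips; eligible A, B, D
Layer 45-52: 8 each from A, B = 8*2 = 16 chips; eligible A, B

Pot 1: 132 chips, eligible: A, B, D
Pot 2: 16 chips, eligible: A, B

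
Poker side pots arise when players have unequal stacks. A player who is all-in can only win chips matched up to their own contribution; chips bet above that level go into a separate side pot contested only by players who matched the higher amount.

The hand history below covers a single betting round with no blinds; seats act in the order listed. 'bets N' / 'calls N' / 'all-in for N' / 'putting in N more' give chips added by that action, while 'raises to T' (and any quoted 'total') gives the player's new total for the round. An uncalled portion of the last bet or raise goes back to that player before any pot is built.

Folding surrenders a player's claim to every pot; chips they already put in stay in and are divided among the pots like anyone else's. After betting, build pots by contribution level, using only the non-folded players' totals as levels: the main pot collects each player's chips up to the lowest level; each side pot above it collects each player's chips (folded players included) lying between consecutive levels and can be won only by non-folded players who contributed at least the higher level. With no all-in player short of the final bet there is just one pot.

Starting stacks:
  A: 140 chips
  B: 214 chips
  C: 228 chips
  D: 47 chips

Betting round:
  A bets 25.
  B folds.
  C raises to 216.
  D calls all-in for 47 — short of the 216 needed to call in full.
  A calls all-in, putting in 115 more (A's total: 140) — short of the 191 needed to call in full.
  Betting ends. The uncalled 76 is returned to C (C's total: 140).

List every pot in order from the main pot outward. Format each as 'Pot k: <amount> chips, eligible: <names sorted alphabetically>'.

Pot 1: 141 chips, eligible: A, C, D
Pot 2: 186 chips, eligible: A, C

Derivation:
Contributions (after 76 returned to C): A=140, C=140, D=47
Folded: B
Pot levels (distinct totals of non-folded players): 47, 140
Layer 1-47: 47 each from A, C, D = 47*3 = 141 chips; eligible A, C, D
Layer 48-140: 93 each from A, C = 93*2 = 186 chips; eligible A, C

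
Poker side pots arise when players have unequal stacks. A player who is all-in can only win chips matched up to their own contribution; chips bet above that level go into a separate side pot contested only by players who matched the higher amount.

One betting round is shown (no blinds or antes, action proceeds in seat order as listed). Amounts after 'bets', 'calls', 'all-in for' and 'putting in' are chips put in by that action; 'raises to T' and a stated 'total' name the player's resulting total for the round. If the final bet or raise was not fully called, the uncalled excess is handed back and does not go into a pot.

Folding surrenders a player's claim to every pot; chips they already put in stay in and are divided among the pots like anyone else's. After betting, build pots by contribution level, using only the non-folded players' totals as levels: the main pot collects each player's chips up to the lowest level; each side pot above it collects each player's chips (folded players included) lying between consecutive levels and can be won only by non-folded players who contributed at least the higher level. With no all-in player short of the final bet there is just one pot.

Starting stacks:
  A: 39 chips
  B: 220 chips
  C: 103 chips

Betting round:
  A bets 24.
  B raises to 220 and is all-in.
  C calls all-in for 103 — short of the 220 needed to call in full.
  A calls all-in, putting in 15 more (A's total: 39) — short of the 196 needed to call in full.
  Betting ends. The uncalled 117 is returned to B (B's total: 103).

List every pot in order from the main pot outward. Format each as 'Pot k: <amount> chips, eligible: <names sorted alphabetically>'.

Contributions (after 117 returned to B): A=39, B=103, C=103
Pot levels (distinct totals of non-folded players): 39, 103
Layer 1-39: 39 each from A, B, C = 39*3 = 117 chips; eligible A, B, C
Layer 40-103: 64 each from B, C = 64*2 = 128 chips; eligible B, C

Pot 1: 117 chips, eligible: A, B, C
Pot 2: 128 chips, eligible: B, C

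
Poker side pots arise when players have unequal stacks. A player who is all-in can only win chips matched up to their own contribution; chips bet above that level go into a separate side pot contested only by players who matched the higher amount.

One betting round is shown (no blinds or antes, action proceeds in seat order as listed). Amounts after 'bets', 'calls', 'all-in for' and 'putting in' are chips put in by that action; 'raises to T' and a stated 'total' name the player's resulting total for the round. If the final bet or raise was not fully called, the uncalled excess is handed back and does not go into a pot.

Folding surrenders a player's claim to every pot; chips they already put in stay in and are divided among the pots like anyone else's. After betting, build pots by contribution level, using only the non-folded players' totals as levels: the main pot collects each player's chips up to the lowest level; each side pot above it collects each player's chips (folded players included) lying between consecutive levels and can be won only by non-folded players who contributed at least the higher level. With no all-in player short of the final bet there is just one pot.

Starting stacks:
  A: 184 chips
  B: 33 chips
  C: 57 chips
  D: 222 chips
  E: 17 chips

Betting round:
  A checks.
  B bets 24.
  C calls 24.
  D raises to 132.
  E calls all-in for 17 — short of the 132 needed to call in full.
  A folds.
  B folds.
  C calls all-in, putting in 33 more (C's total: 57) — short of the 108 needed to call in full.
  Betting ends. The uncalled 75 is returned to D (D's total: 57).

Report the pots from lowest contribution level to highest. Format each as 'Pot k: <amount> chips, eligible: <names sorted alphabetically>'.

Contributions (after 75 returned to D): B=24, C=57, D=57, E=17
Folded: A, B
Pot levels (distinct totals of non-folded players): 17, 57
Layer 1-17: 17 each from B, C, D, E = 17*4 = 68 chips; eligible C, D, E
Layer 18-57: B 7 + C 40 + D 40 = 87 chips; eligible C, D

Pot 1: 68 chips, eligible: C, D, E
Pot 2: 87 chips, eligible: C, D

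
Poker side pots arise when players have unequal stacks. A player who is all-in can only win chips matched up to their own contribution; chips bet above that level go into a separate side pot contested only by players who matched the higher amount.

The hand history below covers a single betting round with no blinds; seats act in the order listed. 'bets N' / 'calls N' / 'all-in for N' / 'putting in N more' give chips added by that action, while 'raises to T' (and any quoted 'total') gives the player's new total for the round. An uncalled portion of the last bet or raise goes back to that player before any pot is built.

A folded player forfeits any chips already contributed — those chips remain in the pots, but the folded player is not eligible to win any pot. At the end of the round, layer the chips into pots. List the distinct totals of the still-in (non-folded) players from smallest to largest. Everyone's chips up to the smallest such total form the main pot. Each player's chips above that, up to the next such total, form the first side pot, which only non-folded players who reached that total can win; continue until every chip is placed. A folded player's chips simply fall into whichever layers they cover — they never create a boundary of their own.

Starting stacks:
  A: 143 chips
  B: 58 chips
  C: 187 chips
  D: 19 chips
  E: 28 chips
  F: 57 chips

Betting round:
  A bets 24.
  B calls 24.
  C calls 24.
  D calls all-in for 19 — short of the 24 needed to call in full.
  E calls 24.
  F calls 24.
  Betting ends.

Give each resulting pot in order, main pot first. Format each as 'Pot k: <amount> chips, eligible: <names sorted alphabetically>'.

Pot 1: 114 chips, eligible: A, B, C, D, E, F
Pot 2: 25 chips, eligible: A, B, C, E, F

Derivation:
Contributions: A=24, B=24, C=24, D=19, E=24, F=24
Pot levels (distinct totals of non-folded players): 19, 24
Layer 1-19: 19 each from A, B, C, D, E, F = 19*6 = 114 chips; eligible A, B, C, D, E, F
Layer 20-24: 5 each from A, B, C, E, F = 5*5 = 25 chips; eligible A, B, C, E, F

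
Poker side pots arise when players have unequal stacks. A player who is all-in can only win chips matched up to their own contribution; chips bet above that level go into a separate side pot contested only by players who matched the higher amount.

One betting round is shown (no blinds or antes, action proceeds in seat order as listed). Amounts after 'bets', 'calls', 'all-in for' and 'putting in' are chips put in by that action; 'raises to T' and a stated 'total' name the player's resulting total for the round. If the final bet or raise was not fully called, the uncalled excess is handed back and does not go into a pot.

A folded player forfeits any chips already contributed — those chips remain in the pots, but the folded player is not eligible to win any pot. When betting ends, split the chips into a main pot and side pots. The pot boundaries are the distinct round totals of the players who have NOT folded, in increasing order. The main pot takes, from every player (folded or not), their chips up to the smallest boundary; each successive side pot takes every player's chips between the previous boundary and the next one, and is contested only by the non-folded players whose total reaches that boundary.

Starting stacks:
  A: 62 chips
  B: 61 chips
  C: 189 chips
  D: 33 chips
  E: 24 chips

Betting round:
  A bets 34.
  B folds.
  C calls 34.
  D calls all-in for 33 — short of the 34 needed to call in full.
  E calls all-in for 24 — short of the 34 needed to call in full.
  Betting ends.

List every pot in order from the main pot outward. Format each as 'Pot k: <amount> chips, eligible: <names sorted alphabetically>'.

Pot 1: 96 chips, eligible: A, C, D, E
Pot 2: 27 chips, eligible: A, C, D
Pot 3: 2 chips, eligible: A, C

Derivation:
Contributions: A=34, C=34, D=33, E=24
Folded: B
Pot levels (distinct totals of non-folded players): 24, 33, 34
Layer 1-24: 24 each from A, C, D, E = 24*4 = 96 chips; eligible A, C, D, E
Layer 25-33: 9 each from A, C, D = 9*3 = 27 chips; eligible A, C, D
Layer 34-34: 1 each from A, C = 1*2 = 2 chips; eligible A, C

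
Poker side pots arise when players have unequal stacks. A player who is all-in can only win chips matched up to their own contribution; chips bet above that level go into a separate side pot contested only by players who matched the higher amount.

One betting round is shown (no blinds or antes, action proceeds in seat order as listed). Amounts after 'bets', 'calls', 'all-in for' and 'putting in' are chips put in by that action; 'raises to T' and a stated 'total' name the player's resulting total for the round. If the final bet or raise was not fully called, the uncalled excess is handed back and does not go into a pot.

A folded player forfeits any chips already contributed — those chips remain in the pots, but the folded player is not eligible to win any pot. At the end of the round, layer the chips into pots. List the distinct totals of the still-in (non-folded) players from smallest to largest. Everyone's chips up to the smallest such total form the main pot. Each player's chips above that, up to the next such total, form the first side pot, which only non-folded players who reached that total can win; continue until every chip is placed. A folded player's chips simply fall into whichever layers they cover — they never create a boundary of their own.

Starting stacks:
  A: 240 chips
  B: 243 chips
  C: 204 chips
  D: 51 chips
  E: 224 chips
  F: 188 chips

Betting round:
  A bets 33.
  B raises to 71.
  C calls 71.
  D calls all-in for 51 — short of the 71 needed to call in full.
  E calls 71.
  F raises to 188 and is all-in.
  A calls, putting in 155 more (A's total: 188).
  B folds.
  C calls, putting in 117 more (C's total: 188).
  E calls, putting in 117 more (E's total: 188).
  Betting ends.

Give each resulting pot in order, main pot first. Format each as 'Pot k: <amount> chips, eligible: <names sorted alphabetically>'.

Contributions: A=188, B=71, C=188, D=51, E=188, F=188
Folded: B
Pot levels (distinct totals of non-folded players): 51, 188
Layer 1-51: 51 each from A, B, C, D, E, F = 51*6 = 306 chips; eligible A, C, D, E, F
Layer 52-188: A 137 + B 20 + C 137 + E 137 + F 137 = 568 chips; eligible A, C, E, F

Pot 1: 306 chips, eligible: A, C, D, E, F
Pot 2: 568 chips, eligible: A, C, E, F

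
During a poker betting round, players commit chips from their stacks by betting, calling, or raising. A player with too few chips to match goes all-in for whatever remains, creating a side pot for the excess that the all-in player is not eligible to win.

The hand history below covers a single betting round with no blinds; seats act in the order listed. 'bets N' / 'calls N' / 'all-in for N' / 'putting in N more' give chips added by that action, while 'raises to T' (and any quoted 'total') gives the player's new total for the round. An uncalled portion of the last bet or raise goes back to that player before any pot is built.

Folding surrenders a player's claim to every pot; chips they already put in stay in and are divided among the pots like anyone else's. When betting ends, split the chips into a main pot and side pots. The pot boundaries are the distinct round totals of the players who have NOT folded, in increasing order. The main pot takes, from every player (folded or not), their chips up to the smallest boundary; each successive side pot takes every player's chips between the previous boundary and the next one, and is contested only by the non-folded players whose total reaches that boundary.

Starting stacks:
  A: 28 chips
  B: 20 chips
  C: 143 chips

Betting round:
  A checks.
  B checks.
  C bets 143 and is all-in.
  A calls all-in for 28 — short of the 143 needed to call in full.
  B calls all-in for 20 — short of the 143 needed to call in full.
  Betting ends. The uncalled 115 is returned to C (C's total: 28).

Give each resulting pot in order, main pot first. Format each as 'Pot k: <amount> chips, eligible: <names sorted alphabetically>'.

Contributions (after 115 returned to C): A=28, B=20, C=28
Pot levels (distinct totals of non-folded players): 20, 28
Layer 1-20: 20 each from A, B, C = 20*3 = 60 chips; eligible A, B, C
Layer 21-28: 8 each from A, C = 8*2 = 16 chips; eligible A, C

Pot 1: 60 chips, eligible: A, B, C
Pot 2: 16 chips, eligible: A, C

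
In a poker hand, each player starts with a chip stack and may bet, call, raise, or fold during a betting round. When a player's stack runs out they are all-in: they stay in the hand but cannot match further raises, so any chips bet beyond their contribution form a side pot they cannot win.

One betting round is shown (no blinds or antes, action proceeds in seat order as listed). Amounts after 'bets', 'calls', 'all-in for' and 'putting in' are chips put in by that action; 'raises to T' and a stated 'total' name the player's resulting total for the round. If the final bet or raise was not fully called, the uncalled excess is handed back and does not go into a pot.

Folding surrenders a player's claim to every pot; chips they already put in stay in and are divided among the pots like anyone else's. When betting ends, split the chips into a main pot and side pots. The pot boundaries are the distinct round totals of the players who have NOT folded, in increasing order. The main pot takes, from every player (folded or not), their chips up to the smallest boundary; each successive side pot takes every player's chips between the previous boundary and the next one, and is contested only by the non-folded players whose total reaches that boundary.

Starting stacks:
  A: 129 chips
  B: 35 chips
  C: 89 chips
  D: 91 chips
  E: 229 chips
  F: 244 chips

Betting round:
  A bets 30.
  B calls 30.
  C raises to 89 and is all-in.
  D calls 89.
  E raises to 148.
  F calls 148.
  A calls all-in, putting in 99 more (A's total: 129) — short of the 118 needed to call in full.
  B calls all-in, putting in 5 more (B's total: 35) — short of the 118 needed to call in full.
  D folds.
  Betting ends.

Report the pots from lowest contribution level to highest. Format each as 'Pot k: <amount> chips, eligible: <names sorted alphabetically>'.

Pot 1: 210 chips, eligible: A, B, C, E, F
Pot 2: 270 chips, eligible: A, C, E, F
Pot 3: 120 chips, eligible: A, E, F
Pot 4: 38 chips, eligible: E, F

Derivation:
Contributions: A=129, B=35, C=89, D=89, E=148, F=148
Folded: D
Pot levels (distinct totals of non-folded players): 35, 89, 129, 148
Layer 1-35: 35 each from A, B, C, D, E, F = 35*6 = 210 chips; eligible A, B, C, E, F
Layer 36-89: 54 each from A, C, D, E, F = 54*5 = 270 chips; eligible A, C, E, F
Layer 90-129: 40 each from A, E, F = 40*3 = 120 chips; eligible A, E, F
Layer 130-148: 19 each from E, F = 19*2 = 38 chips; eligible E, F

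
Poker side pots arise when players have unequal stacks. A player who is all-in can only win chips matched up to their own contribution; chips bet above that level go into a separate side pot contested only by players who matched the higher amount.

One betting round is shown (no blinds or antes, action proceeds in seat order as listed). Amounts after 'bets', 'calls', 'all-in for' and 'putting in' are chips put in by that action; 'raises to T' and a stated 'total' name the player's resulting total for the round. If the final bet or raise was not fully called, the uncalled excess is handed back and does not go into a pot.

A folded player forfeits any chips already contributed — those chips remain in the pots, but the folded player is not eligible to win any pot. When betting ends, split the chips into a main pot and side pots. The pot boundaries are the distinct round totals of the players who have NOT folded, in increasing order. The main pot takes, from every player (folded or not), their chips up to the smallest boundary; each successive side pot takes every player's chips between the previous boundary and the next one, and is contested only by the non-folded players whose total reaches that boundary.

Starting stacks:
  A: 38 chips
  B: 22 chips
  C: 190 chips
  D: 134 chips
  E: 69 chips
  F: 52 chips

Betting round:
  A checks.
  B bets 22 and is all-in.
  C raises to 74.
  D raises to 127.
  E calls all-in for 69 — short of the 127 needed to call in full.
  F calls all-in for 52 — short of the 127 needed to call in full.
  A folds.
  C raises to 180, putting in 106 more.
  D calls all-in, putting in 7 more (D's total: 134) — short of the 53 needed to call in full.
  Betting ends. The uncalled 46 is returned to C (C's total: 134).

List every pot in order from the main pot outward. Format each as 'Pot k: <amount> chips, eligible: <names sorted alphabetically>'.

Pot 1: 110 chips, eligible: B, C, D, E, F
Pot 2: 120 chips, eligible: C, D, E, F
Pot 3: 51 chips, eligible: C, D, E
Pot 4: 130 chips, eligible: C, D

Derivation:
Contributions (after 46 returned to C): B=22, C=134, D=134, E=69, F=52
Folded: A
Pot levels (distinct totals of non-folded players): 22, 52, 69, 134
Layer 1-22: 22 each from B, C, D, E, F = 22*5 = 110 chips; eligible B, C, D, E, F
Layer 23-52: 30 each from C, D, E, F = 30*4 = 120 chips; eligible C, D, E, F
Layer 53-69: 17 each from C, D, E = 17*3 = 51 chips; eligible C, D, E
Layer 70-134: 65 each from C, D = 65*2 = 130 chips; eligible C, D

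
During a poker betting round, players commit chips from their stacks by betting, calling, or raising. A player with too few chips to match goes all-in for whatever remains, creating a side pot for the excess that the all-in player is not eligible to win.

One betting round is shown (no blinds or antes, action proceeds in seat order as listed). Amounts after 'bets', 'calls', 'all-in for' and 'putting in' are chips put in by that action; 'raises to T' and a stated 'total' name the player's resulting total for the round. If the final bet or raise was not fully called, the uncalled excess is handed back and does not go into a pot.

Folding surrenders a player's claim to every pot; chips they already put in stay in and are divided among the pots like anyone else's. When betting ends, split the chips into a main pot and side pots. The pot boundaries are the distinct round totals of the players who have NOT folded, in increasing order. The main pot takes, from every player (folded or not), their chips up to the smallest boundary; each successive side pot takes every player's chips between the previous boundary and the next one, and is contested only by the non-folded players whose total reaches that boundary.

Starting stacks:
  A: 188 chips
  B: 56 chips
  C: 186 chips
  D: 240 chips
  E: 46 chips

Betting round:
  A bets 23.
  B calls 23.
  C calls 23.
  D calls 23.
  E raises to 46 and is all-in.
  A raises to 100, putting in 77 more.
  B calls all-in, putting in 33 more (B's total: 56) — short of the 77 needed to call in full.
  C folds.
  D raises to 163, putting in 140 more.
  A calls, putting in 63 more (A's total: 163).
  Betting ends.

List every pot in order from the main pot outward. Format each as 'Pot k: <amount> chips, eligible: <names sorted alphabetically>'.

Contributions: A=163, B=56, C=23, D=163, E=46
Folded: C
Pot levels (distinct totals of non-folded players): 46, 56, 163
Layer 1-46: A 46 + B 46 + C 23 + D 46 + E 46 = 207 chips; eligible A, B, D, E
Layer 47-56: 10 each from A, B, D = 10*3 = 30 chips; eligible A, B, D
Layer 57-163: 107 each from A, D = 107*2 = 214 chips; eligible A, D

Pot 1: 207 chips, eligible: A, B, D, E
Pot 2: 30 chips, eligible: A, B, D
Pot 3: 214 chips, eligible: A, D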